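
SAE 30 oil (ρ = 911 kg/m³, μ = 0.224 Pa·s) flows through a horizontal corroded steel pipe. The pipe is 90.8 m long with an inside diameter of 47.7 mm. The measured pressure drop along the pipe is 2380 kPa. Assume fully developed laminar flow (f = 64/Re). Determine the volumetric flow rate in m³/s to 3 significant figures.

Q ≈ 0.0149 m³/s

For laminar flow, f = 64/Re with Re = ρVD/μ, so Darcy-Weisbach reduces to ΔP = 32μLV/D². Solving for V: V = ΔP·D²/(32μL) = 2.38e+06·(0.0477)²/(32·0.224·90.8) = 8.32 m/s.
Check: Re = ρVD/μ = 911·8.32·0.0477/0.224 = 1614 < 2300, so the laminar assumption holds.
Q = V·A = 8.32·(π/4·0.0477²) = 0.01487 m³/s = 0.0149 m³/s.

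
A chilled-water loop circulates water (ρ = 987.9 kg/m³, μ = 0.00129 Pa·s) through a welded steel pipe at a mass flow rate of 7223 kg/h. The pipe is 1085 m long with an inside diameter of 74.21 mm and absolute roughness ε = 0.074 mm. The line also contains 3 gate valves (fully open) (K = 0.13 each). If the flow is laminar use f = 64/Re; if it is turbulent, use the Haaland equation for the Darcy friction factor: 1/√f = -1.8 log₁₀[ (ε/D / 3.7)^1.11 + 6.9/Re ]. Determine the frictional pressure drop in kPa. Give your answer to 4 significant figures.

ΔP ≈ 41.71 kPa

ṁ = 7223 kg/h = 7223/3600 = 2.006 kg/s.
A = πD²/4 = π(0.07421)²/4 = 0.004325 m²; mean velocity V = ṁ/(ρA) = 2.006/(987.9 · 0.004325) = 0.4696 m/s.
Reynolds number Re = ρVD/μ = 987.9 · 0.4696 · 0.07421 / 0.00129 = 2.669e+04.
Re > 4000 → turbulent. Relative roughness ε/D = 7.4e-05/0.07421 = 0.000997. Haaland: 1/√f = -1.8 log₁₀[(0.000997/3.7)^1.11 + 6.9/2.669e+04] = -1.8 log₁₀[0.000109 + 0.000259] = 6.182, so f = 0.02617.
Total minor-loss coefficient ΣK = 3·0.13 = 0.39.
ΔP = [f·L/D + ΣK]·(ρV²/2) = [0.02617·1085/0.07421 + 0.39]·(987.9·0.4696²/2) = [382.6 + 0.39]·108.9 = 4.171e+04 Pa.
ΔP = 4.171e+04 Pa = 41.71 kPa.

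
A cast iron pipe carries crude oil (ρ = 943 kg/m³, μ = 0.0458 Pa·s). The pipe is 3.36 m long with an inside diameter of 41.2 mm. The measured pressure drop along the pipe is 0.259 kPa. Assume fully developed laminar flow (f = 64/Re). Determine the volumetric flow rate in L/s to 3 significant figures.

Q ≈ 0.119 L/s

For laminar flow, f = 64/Re with Re = ρVD/μ, so Darcy-Weisbach reduces to ΔP = 32μLV/D². Solving for V: V = ΔP·D²/(32μL) = 259·(0.0412)²/(32·0.0458·3.36) = 0.08928 m/s.
Check: Re = ρVD/μ = 943·0.08928·0.0412/0.0458 = 75.73 < 2300, so the laminar assumption holds.
Q = V·A = 0.08928·(π/4·0.0412²) = 0.000119 m³/s = 0.119 L/s.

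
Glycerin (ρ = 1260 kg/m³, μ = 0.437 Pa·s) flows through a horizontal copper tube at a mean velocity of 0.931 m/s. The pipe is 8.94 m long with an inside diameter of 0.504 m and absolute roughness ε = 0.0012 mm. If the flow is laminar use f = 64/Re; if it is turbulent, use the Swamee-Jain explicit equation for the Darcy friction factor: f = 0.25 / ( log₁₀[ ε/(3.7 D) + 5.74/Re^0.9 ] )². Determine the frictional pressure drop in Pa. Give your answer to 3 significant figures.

Reynolds number Re = ρVD/μ = 1260 · 0.931 · 0.504 / 0.437 = 1353.
Re < 2300 → laminar flow, so f = 64/Re = 64/1353 = 0.04731 (the turbulent correlation is not needed).
Darcy-Weisbach: ΔP = f(L/D)(ρV²/2) = 0.04731·(8.94/0.504)·(1260·0.931²/2) = 0.04731·17.74·546.1 = 458.2 Pa.

ΔP ≈ 458 Pa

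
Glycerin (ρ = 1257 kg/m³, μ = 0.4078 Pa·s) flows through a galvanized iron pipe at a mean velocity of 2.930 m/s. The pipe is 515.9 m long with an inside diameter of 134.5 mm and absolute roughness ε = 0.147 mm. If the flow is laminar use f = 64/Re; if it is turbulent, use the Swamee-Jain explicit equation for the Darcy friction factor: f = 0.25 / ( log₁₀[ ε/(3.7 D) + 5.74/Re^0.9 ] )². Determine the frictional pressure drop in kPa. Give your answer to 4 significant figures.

Reynolds number Re = ρVD/μ = 1257 · 2.93 · 0.1345 / 0.408 = 1215.
Re < 2300 → laminar flow, so f = 64/Re = 64/1215 = 0.05269 (the turbulent correlation is not needed).
Darcy-Weisbach: ΔP = f(L/D)(ρV²/2) = 0.05269·(515.9/0.1345)·(1257·2.93²/2) = 0.05269·3836·5396 = 1.09e+06 Pa.
ΔP = 1.09e+06 Pa = 1090 kPa.

ΔP ≈ 1090 kPa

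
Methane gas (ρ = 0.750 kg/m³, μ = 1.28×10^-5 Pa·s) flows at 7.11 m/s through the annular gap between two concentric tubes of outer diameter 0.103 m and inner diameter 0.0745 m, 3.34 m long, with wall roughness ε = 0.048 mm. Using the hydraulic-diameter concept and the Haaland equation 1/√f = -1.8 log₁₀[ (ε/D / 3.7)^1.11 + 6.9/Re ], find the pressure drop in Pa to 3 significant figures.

ΔP ≈ 70.9 Pa

Hydraulic diameter D_h = 4A/P = D_o - D_i = 0.103 - 0.0745 = 0.0285 m.
Re = ρVD_h/μ = 0.75·7.11·0.0285/1.28e-05 = 1.187e+04.
ε/D_h = 4.8e-05/0.0285 = 0.00168; Haaland gives 1/√f = -1.8 log₁₀[0.000195+0.000581] = 5.598, so f = 0.03191.
ΔP = f(L/D_h)(ρV²/2) = 0.03191·3.34/0.0285·18.96 = 70.9 Pa.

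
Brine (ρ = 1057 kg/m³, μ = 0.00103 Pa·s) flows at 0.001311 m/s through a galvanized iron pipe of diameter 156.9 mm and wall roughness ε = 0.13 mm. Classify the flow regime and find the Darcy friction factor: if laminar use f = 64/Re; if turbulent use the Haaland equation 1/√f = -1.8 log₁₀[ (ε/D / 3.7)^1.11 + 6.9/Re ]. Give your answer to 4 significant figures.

Re = ρVD/μ = 1057·0.001311·0.1569/0.00103 = 211.1.
Re < 2300 → laminar, so f = 64/Re = 0.3032 (roughness is irrelevant in laminar flow).

f ≈ 0.3032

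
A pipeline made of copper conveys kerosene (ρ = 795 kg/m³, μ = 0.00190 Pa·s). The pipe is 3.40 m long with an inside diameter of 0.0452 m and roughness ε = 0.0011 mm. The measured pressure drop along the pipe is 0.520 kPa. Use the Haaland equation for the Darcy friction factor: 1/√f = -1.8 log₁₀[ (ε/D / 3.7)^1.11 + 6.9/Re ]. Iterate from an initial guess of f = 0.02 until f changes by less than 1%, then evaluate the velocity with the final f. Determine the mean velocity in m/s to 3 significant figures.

Rearranging Darcy-Weisbach: V = √(2·ΔP·D/(f·L·ρ)). With ε/D = 1.1e-06/0.0452 = 2.43e-05, iterate starting from f = 0.02:
  f = 0.02 → V = √(2·520·0.0452/(0.02·3.4·795)) = 0.9325 m/s; Re = ρVD/μ = 1.764e+04; f → 0.02661
  f = 0.02661 → V = 0.8084 m/s; Re = 1.529e+04; f → 0.0276
  f = 0.0276 → V = 0.7937 m/s; Re = 1.501e+04; f → 0.02773
Converged (Δf/f < 1%). With the final f = 0.02773: V = √(2·520·0.0452/(0.02773·3.4·795)) = 0.7919 m/s.

V ≈ 0.792 m/s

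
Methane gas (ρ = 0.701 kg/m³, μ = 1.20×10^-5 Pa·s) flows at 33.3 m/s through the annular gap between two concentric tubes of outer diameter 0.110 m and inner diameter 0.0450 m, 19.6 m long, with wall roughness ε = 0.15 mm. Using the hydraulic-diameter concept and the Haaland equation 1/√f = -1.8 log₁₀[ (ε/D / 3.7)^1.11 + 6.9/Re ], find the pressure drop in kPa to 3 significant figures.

ΔP ≈ 2.99 kPa

Hydraulic diameter D_h = 4A/P = D_o - D_i = 0.11 - 0.045 = 0.065 m.
Re = ρVD_h/μ = 0.701·33.3·0.065/1.2e-05 = 1.264e+05.
ε/D_h = 0.00015/0.065 = 0.00231; Haaland gives 1/√f = -1.8 log₁₀[0.000277+5.46e-05] = 6.263, so f = 0.02549.
ΔP = f(L/D_h)(ρV²/2) = 0.02549·19.6/0.065·388.7 = 2988 Pa.
ΔP = 2.99 kPa.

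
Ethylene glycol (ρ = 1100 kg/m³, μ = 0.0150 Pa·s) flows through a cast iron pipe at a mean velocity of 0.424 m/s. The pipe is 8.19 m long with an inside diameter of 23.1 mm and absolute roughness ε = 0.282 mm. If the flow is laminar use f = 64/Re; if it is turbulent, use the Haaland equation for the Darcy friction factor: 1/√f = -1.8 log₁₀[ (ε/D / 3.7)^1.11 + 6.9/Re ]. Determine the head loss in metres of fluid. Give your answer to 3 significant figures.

Reynolds number Re = ρVD/μ = 1100 · 0.424 · 0.0231 / 0.015 = 718.3.
Re < 2300 → laminar flow, so f = 64/Re = 64/718.3 = 0.0891 (the turbulent correlation is not needed).
Darcy-Weisbach: ΔP = f(L/D)(ρV²/2) = 0.0891·(8.19/0.0231)·(1100·0.424²/2) = 0.0891·354.5·98.88 = 3124 Pa.
Head loss h_f = ΔP/(ρg) = 3124/(1100·9.81) = 0.289 m.

h_f ≈ 0.289 m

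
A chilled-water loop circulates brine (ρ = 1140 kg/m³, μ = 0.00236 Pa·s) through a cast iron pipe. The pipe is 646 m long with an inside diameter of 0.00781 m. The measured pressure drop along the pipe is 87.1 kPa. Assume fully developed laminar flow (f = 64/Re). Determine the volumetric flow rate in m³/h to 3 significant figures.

Q ≈ 0.0188 m³/h

For laminar flow, f = 64/Re with Re = ρVD/μ, so Darcy-Weisbach reduces to ΔP = 32μLV/D². Solving for V: V = ΔP·D²/(32μL) = 8.71e+04·(0.00781)²/(32·0.00236·646) = 0.1089 m/s.
Check: Re = ρVD/μ = 1140·0.1089·0.00781/0.00236 = 410.8 < 2300, so the laminar assumption holds.
Q = V·A = 0.1089·(π/4·0.00781²) = 5.217e-06 m³/s = 0.0188 m³/h.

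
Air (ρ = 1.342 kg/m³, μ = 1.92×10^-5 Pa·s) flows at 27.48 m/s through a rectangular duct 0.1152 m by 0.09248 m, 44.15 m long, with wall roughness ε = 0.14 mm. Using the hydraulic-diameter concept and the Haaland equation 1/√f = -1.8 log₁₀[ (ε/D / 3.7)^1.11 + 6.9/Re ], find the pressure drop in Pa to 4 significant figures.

Hydraulic diameter D_h = 4A/P = 4·(0.1152·0.09248)/(2·(0.1152+0.09248)) = 0.04261/0.4154 = 0.1026 m.
Re = ρVD_h/μ = 1.342·27.48·0.1026/1.92e-05 = 1.971e+05.
ε/D_h = 0.00014/0.1026 = 0.00136; Haaland gives 1/√f = -1.8 log₁₀[0.000155+3.5e-05] = 6.7, so f = 0.02228.
ΔP = f(L/D_h)(ρV²/2) = 0.02228·44.15/0.1026·506.7 = 4857 Pa.

ΔP ≈ 4857 Pa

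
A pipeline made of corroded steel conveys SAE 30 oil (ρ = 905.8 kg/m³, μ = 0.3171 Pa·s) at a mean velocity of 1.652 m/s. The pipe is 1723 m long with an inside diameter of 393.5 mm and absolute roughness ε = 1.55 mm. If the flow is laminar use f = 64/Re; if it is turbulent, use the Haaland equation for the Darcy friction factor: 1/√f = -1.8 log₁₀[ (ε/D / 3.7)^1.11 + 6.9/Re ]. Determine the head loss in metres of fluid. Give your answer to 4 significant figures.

h_f ≈ 20.99 m

Reynolds number Re = ρVD/μ = 905.8 · 1.652 · 0.3935 / 0.317 = 1857.
Re < 2300 → laminar flow, so f = 64/Re = 64/1857 = 0.03447 (the turbulent correlation is not needed).
Darcy-Weisbach: ΔP = f(L/D)(ρV²/2) = 0.03447·(1723/0.3935)·(905.8·1.652²/2) = 0.03447·4379·1236 = 1.865e+05 Pa.
Head loss h_f = ΔP/(ρg) = 1.865e+05/(905.8·9.81) = 20.99 m.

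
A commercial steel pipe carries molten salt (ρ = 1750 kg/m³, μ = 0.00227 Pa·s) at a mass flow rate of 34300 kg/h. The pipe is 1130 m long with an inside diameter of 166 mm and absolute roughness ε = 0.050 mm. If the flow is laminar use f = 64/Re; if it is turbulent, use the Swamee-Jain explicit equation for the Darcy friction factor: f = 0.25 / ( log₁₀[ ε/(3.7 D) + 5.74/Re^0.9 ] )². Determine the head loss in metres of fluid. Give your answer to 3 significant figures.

h_f ≈ 0.525 m

ṁ = 34300 kg/h = 34300/3600 = 9.528 kg/s.
A = πD²/4 = π(0.166)²/4 = 0.02164 m²; mean velocity V = ṁ/(ρA) = 9.528/(1750 · 0.02164) = 0.2516 m/s.
Reynolds number Re = ρVD/μ = 1750 · 0.2516 · 0.166 / 0.00227 = 3.219e+04.
Re > 4000 → turbulent. Relative roughness ε/D = 5e-05/0.166 = 0.000301. Swamee-Jain: f = 0.25/(log₁₀[0.000301/3.7 + 5.74/3.219e+04^0.9])² = 0.25/(log₁₀[8.14e-05 + 0.000503])² = 0.25/(-3.233)² = 0.02392.
Darcy-Weisbach: ΔP = f(L/D)(ρV²/2) = 0.02392·(1130/0.166)·(1750·0.2516²/2) = 0.02392·6807·55.37 = 9016 Pa.
Head loss h_f = ΔP/(ρg) = 9016/(1750·9.81) = 0.525 m.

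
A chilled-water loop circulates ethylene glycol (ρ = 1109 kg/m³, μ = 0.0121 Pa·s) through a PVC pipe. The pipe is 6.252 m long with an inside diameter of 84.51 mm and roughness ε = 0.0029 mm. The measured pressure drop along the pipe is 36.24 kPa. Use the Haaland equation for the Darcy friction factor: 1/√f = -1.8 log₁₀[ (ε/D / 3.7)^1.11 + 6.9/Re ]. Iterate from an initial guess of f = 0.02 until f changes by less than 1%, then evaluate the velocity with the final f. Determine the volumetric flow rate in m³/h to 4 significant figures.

Rearranging Darcy-Weisbach: V = √(2·ΔP·D/(f·L·ρ)). With ε/D = 2.9e-06/0.08451 = 3.43e-05, iterate starting from f = 0.02:
  f = 0.02 → V = √(2·3.624e+04·0.08451/(0.02·6.252·1109)) = 6.646 m/s; Re = ρVD/μ = 5.148e+04; f → 0.02067
  f = 0.02067 → V = 6.538 m/s; Re = 5.064e+04; f → 0.02074
Converged (Δf/f < 1%). With the final f = 0.02074: V = √(2·3.624e+04·0.08451/(0.02074·6.252·1109)) = 6.526 m/s.
Q = V·A = 6.526·(π/4·0.08451²) = 0.03661 m³/s = 131.8 m³/h.

Q ≈ 131.8 m³/h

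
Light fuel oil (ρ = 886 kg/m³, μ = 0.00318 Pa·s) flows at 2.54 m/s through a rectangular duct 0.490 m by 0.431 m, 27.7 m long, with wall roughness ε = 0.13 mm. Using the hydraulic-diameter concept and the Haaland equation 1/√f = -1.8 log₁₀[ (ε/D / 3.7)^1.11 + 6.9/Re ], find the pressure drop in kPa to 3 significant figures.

Hydraulic diameter D_h = 4A/P = 4·(0.49·0.431)/(2·(0.49+0.431)) = 0.8448/1.842 = 0.4586 m.
Re = ρVD_h/μ = 886·2.54·0.4586/0.00318 = 3.246e+05.
ε/D_h = 0.00013/0.4586 = 0.000283; Haaland gives 1/√f = -1.8 log₁₀[2.7e-05+2.13e-05] = 7.769, so f = 0.01657.
ΔP = f(L/D_h)(ρV²/2) = 0.01657·27.7/0.4586·2858 = 2860 Pa.
ΔP = 2.86 kPa.

ΔP ≈ 2.86 kPa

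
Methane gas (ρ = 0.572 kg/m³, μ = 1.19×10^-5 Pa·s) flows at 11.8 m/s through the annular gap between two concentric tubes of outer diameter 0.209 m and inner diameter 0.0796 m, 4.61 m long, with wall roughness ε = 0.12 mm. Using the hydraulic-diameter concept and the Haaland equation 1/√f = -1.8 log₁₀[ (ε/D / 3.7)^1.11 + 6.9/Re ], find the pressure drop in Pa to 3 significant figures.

Hydraulic diameter D_h = 4A/P = D_o - D_i = 0.209 - 0.0796 = 0.1294 m.
Re = ρVD_h/μ = 0.572·11.8·0.1294/1.19e-05 = 7.339e+04.
ε/D_h = 0.00012/0.1294 = 0.000927; Haaland gives 1/√f = -1.8 log₁₀[0.000101+9.4e-05] = 6.679, so f = 0.02242.
ΔP = f(L/D_h)(ρV²/2) = 0.02242·4.61/0.1294·39.82 = 31.8 Pa.

ΔP ≈ 31.8 Pa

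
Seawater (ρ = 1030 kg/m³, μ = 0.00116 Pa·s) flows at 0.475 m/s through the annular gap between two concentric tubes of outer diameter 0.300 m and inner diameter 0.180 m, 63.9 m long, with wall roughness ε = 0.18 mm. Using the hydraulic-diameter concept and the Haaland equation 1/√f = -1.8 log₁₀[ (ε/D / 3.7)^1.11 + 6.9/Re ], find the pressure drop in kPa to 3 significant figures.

ΔP ≈ 1.55 kPa

Hydraulic diameter D_h = 4A/P = D_o - D_i = 0.3 - 0.18 = 0.12 m.
Re = ρVD_h/μ = 1030·0.475·0.12/0.00116 = 5.061e+04.
ε/D_h = 0.00018/0.12 = 0.0015; Haaland gives 1/√f = -1.8 log₁₀[0.000172+0.000136] = 6.321, so f = 0.02503.
ΔP = f(L/D_h)(ρV²/2) = 0.02503·63.9/0.12·116.2 = 1549 Pa.
ΔP = 1.55 kPa.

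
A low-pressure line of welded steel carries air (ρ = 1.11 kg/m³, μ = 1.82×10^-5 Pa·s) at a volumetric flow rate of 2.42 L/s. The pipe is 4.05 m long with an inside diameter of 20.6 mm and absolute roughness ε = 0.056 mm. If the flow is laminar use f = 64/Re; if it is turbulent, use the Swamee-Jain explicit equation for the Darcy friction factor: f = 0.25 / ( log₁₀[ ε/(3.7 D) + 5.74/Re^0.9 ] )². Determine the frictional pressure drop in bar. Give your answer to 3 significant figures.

Q = 2.42 L/s = 2.42/1000 = 0.00242 m³/s.
Cross-sectional area A = πD²/4 = π(0.0206)²/4 = 0.0003333 m²; mean velocity V = Q/A = 0.00242/0.0003333 = 7.261 m/s.
Reynolds number Re = ρVD/μ = 1.11 · 7.261 · 0.0206 / 1.82e-05 = 9122.
Re > 4000 → turbulent. Relative roughness ε/D = 5.6e-05/0.0206 = 0.00272. Swamee-Jain: f = 0.25/(log₁₀[0.00272/3.7 + 5.74/9122^0.9])² = 0.25/(log₁₀[0.000735 + 0.00157])² = 0.25/(-2.638)² = 0.03592.
Darcy-Weisbach: ΔP = f(L/D)(ρV²/2) = 0.03592·(4.05/0.0206)·(1.11·7.261²/2) = 0.03592·196.6·29.26 = 206.6 Pa.
ΔP = 206.6 Pa = 0.00207 bar.

ΔP ≈ 0.00207 bar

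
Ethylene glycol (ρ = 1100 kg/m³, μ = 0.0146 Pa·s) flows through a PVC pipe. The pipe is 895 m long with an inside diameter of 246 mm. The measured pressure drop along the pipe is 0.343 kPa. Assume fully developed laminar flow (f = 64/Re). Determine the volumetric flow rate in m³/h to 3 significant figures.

Q ≈ 8.49 m³/h

For laminar flow, f = 64/Re with Re = ρVD/μ, so Darcy-Weisbach reduces to ΔP = 32μLV/D². Solving for V: V = ΔP·D²/(32μL) = 343·(0.246)²/(32·0.0146·895) = 0.04964 m/s.
Check: Re = ρVD/μ = 1100·0.04964·0.246/0.0146 = 920.1 < 2300, so the laminar assumption holds.
Q = V·A = 0.04964·(π/4·0.246²) = 0.002359 m³/s = 8.49 m³/h.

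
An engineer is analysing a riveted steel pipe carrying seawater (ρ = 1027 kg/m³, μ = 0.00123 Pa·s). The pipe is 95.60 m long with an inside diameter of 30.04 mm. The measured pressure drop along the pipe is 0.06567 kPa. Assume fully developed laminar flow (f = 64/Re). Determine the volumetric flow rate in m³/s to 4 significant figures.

Q ≈ 1.116×10^-5 m³/s

For laminar flow, f = 64/Re with Re = ρVD/μ, so Darcy-Weisbach reduces to ΔP = 32μLV/D². Solving for V: V = ΔP·D²/(32μL) = 65.67·(0.03004)²/(32·0.00123·95.6) = 0.01575 m/s.
Check: Re = ρVD/μ = 1027·0.01575·0.03004/0.00123 = 395 < 2300, so the laminar assumption holds.
Q = V·A = 0.01575·(π/4·0.03004²) = 1.116e-05 m³/s = 1.116×10^-5 m³/s.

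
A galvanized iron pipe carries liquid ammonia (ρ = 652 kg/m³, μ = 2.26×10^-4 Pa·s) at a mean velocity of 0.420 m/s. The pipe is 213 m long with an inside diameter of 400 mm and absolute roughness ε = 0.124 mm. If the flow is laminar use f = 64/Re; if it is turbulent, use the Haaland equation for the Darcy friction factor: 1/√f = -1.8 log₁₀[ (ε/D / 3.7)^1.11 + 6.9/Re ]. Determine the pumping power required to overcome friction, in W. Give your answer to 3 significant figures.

Reynolds number Re = ρVD/μ = 652 · 0.42 · 0.4 / 0.000226 = 4.847e+05.
Re > 4000 → turbulent. Relative roughness ε/D = 0.000124/0.4 = 0.00031. Haaland: 1/√f = -1.8 log₁₀[(0.00031/3.7)^1.11 + 6.9/4.847e+05] = -1.8 log₁₀[2.98e-05 + 1.42e-05] = 7.841, so f = 0.01627.
Darcy-Weisbach: ΔP = f(L/D)(ρV²/2) = 0.01627·(213/0.4)·(652·0.42²/2) = 0.01627·532.5·57.51 = 498.1 Pa.
Q = V·A = 0.42·0.1257 = 0.05278 m³/s.
Pumping power P = QΔP = 0.05278·498.1 = 26.29 W = 26.3 W.

P ≈ 26.3 W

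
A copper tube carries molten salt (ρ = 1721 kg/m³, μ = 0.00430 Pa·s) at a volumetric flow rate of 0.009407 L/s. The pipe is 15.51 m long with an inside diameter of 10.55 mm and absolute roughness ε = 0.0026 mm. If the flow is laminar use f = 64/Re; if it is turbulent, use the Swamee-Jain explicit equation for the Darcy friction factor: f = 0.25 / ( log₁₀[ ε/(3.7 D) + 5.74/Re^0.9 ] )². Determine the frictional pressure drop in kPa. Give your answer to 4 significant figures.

Q = 0.009407 L/s = 0.009407/1000 = 9.407e-06 m³/s.
Cross-sectional area A = πD²/4 = π(0.01055)²/4 = 8.742e-05 m²; mean velocity V = Q/A = 9.407e-06/8.742e-05 = 0.1076 m/s.
Reynolds number Re = ρVD/μ = 1721 · 0.1076 · 0.01055 / 0.0043 = 454.4.
Re < 2300 → laminar flow, so f = 64/Re = 64/454.4 = 0.1409 (the turbulent correlation is not needed).
Darcy-Weisbach: ΔP = f(L/D)(ρV²/2) = 0.1409·(15.51/0.01055)·(1721·0.1076²/2) = 0.1409·1470·9.965 = 2063 Pa.
ΔP = 2063 Pa = 2.063 kPa.

ΔP ≈ 2.063 kPa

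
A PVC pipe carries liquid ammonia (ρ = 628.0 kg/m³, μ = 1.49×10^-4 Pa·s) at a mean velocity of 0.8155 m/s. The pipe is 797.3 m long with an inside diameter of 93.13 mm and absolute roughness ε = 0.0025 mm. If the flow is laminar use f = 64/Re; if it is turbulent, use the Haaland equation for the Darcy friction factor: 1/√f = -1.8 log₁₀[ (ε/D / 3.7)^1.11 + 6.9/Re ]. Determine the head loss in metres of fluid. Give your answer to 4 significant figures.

h_f ≈ 4.181 m

Reynolds number Re = ρVD/μ = 628 · 0.8155 · 0.09313 / 0.000149 = 3.201e+05.
Re > 4000 → turbulent. Relative roughness ε/D = 2.5e-06/0.09313 = 2.68e-05. Haaland: 1/√f = -1.8 log₁₀[(2.68e-05/3.7)^1.11 + 6.9/3.201e+05] = -1.8 log₁₀[1.97e-06 + 2.16e-05] = 8.331, so f = 0.01441.
Darcy-Weisbach: ΔP = f(L/D)(ρV²/2) = 0.01441·(797.3/0.09313)·(628·0.8155²/2) = 0.01441·8561·208.8 = 2.576e+04 Pa.
Head loss h_f = ΔP/(ρg) = 2.576e+04/(628·9.81) = 4.181 m.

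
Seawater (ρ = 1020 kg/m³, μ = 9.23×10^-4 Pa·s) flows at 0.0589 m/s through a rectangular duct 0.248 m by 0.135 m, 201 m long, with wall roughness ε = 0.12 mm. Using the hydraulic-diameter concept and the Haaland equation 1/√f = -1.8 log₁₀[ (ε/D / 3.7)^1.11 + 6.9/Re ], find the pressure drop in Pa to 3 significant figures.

Hydraulic diameter D_h = 4A/P = 4·(0.248·0.135)/(2·(0.248+0.135)) = 0.1339/0.766 = 0.1748 m.
Re = ρVD_h/μ = 1020·0.0589·0.1748/0.000923 = 1.138e+04.
ε/D_h = 0.00012/0.1748 = 0.000686; Haaland gives 1/√f = -1.8 log₁₀[7.21e-05+0.000606] = 5.703, so f = 0.03074.
ΔP = f(L/D_h)(ρV²/2) = 0.03074·201/0.1748·1.769 = 62.54 Pa.

ΔP ≈ 62.5 Pa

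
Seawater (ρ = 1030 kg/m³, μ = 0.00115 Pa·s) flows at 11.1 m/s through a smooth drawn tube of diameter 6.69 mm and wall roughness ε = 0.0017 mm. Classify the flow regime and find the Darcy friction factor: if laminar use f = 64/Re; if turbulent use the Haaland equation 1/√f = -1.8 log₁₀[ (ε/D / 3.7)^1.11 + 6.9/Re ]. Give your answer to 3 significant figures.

f ≈ 0.0204

Re = ρVD/μ = 1030·11.1·0.00669/0.00115 = 6.651e+04.
Re > 4000 → turbulent. ε/D = 1.7e-06/0.00669 = 0.000254; Haaland: 1/√f = -1.8 log₁₀[2.39e-05 + 0.000104] = 7.009, so f = 0.02036.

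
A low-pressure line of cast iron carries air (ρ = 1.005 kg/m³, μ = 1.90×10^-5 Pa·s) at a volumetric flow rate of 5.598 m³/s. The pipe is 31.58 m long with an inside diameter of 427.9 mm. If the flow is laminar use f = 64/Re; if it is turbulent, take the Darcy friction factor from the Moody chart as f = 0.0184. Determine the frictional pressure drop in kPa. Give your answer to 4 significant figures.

ΔP ≈ 1.034 kPa

Cross-sectional area A = πD²/4 = π(0.4279)²/4 = 0.1438 m²; mean velocity V = Q/A = 5.598/0.1438 = 38.93 m/s.
Reynolds number Re = ρVD/μ = 1.005 · 38.93 · 0.4279 / 1.9e-05 = 8.811e+05.
Re > 4000 → turbulent; use the Moody-chart value f = 0.0184.
Darcy-Weisbach: ΔP = f(L/D)(ρV²/2) = 0.0184·(31.58/0.4279)·(1.005·38.93²/2) = 0.0184·73.8·761.5 = 1034 Pa.
ΔP = 1034 Pa = 1.034 kPa.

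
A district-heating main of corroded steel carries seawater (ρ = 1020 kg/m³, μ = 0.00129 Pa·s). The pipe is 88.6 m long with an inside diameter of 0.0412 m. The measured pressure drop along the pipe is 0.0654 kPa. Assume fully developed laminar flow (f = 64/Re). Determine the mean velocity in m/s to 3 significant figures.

For laminar flow, f = 64/Re with Re = ρVD/μ, so Darcy-Weisbach reduces to ΔP = 32μLV/D². Solving for V: V = ΔP·D²/(32μL) = 65.4·(0.0412)²/(32·0.00129·88.6) = 0.03035 m/s.
Check: Re = ρVD/μ = 1020·0.03035·0.0412/0.00129 = 988.8 < 2300, so the laminar assumption holds.

V ≈ 0.0304 m/s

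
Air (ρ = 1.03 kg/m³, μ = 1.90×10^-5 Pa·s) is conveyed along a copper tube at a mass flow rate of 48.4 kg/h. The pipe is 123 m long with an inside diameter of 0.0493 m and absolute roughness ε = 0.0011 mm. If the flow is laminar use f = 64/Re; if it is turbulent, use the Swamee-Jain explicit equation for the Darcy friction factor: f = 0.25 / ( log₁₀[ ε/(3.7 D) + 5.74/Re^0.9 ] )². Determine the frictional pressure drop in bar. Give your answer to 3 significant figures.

ṁ = 48.4 kg/h = 48.4/3600 = 0.01344 kg/s.
A = πD²/4 = π(0.0493)²/4 = 0.001909 m²; mean velocity V = ṁ/(ρA) = 0.01344/(1.03 · 0.001909) = 6.838 m/s.
Reynolds number Re = ρVD/μ = 1.03 · 6.838 · 0.0493 / 1.9e-05 = 1.827e+04.
Re > 4000 → turbulent. Relative roughness ε/D = 1.1e-06/0.0493 = 2.23e-05. Swamee-Jain: f = 0.25/(log₁₀[2.23e-05/3.7 + 5.74/1.827e+04^0.9])² = 0.25/(log₁₀[6.03e-06 + 0.000838])² = 0.25/(-3.074)² = 0.02646.
Darcy-Weisbach: ΔP = f(L/D)(ρV²/2) = 0.02646·(123/0.0493)·(1.03·6.838²/2) = 0.02646·2495·24.08 = 1590 Pa.
ΔP = 1590 Pa = 0.0159 bar.

ΔP ≈ 0.0159 bar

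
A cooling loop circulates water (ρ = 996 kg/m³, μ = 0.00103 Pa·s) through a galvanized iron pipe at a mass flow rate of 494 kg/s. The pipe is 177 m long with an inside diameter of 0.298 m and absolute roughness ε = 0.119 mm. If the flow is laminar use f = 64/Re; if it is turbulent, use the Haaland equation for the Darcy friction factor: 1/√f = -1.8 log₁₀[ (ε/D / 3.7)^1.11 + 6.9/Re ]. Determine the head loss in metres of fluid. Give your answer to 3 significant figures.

A = πD²/4 = π(0.298)²/4 = 0.06975 m²; mean velocity V = ṁ/(ρA) = 494/(996 · 0.06975) = 7.111 m/s.
Reynolds number Re = ρVD/μ = 996 · 7.111 · 0.298 / 0.00103 = 2.049e+06.
Re > 4000 → turbulent. Relative roughness ε/D = 0.000119/0.298 = 0.000399. Haaland: 1/√f = -1.8 log₁₀[(0.000399/3.7)^1.11 + 6.9/2.049e+06] = -1.8 log₁₀[3.95e-05 + 3.37e-06] = 7.862, so f = 0.01618.
Darcy-Weisbach: ΔP = f(L/D)(ρV²/2) = 0.01618·(177/0.298)·(996·7.111²/2) = 0.01618·594·2.518e+04 = 2.42e+05 Pa.
Head loss h_f = ΔP/(ρg) = 2.42e+05/(996·9.81) = 24.8 m.

h_f ≈ 24.8 m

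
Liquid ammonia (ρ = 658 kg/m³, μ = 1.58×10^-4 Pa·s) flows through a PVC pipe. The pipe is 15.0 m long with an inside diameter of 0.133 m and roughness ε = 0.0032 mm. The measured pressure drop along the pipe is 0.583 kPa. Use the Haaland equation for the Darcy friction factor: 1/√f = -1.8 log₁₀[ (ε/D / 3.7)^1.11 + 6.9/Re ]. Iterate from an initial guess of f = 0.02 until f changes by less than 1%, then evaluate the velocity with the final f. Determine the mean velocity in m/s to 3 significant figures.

Rearranging Darcy-Weisbach: V = √(2·ΔP·D/(f·L·ρ)). With ε/D = 3.2e-06/0.133 = 2.41e-05, iterate starting from f = 0.02:
  f = 0.02 → V = √(2·583·0.133/(0.02·15·658)) = 0.8863 m/s; Re = ρVD/μ = 4.909e+05; f → 0.01339
  f = 0.01339 → V = 1.083 m/s; Re = 6e+05; f → 0.01297
  f = 0.01297 → V = 1.101 m/s; Re = 6.096e+05; f → 0.01294
Converged (Δf/f < 1%). With the final f = 0.01294: V = √(2·583·0.133/(0.01294·15·658)) = 1.102 m/s.

V ≈ 1.10 m/s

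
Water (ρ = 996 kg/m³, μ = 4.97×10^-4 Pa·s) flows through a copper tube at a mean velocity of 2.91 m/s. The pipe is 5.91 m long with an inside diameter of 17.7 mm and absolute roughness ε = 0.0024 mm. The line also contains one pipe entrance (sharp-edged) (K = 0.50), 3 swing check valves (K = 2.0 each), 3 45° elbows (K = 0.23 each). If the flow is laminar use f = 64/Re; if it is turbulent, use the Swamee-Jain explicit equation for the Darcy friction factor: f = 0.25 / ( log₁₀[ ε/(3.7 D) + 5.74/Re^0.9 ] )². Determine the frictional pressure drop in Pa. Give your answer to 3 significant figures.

ΔP ≈ 56400 Pa

Reynolds number Re = ρVD/μ = 996 · 2.91 · 0.0177 / 0.000497 = 1.032e+05.
Re > 4000 → turbulent. Relative roughness ε/D = 2.4e-06/0.0177 = 0.000136. Swamee-Jain: f = 0.25/(log₁₀[0.000136/3.7 + 5.74/1.032e+05^0.9])² = 0.25/(log₁₀[3.66e-05 + 0.000176])² = 0.25/(-3.672)² = 0.01855.
Total minor-loss coefficient ΣK = 1·0.5 + 3·2 + 3·0.23 = 7.19.
ΔP = [f·L/D + ΣK]·(ρV²/2) = [0.01855·5.91/0.0177 + 7.19]·(996·2.91²/2) = [6.192 + 7.19]·4217 = 5.644e+04 Pa.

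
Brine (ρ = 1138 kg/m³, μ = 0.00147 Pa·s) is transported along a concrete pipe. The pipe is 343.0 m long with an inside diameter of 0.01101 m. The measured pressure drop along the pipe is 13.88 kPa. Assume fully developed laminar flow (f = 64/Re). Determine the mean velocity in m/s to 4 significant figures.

For laminar flow, f = 64/Re with Re = ρVD/μ, so Darcy-Weisbach reduces to ΔP = 32μLV/D². Solving for V: V = ΔP·D²/(32μL) = 1.388e+04·(0.01101)²/(32·0.00147·343) = 0.1043 m/s.
Check: Re = ρVD/μ = 1138·0.1043·0.01101/0.00147 = 888.8 < 2300, so the laminar assumption holds.

V ≈ 0.1043 m/s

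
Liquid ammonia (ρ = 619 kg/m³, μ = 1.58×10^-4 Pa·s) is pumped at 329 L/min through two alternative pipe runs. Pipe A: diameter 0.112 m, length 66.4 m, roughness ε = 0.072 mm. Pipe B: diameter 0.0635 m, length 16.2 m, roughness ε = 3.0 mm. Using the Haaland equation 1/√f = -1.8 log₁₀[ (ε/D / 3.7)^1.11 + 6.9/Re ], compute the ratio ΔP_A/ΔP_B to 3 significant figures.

Pipe A: V = Q/A = 0.005483/0.009852 = 0.5566 m/s; Re = 2.442e+05; ε/D = 0.000643; Haaland → f = 0.01909; ΔP_A = f(L/D)(ρV²/2) = 1085 Pa.
Pipe B: V = Q/A = 0.005483/0.003167 = 1.731 m/s; Re = 4.307e+05; ε/D = 0.0472; Haaland → f = 0.0699; ΔP_B = f(L/D)(ρV²/2) = 1.655e+04 Pa.
ΔP_A/ΔP_B = 1085/1.655e+04 = 0.0656.

ΔP_A/ΔP_B ≈ 0.0656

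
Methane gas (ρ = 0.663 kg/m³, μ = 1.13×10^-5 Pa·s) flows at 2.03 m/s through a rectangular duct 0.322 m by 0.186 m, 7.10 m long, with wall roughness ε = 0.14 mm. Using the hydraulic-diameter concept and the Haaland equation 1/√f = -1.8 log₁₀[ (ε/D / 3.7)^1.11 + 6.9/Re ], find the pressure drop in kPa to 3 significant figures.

ΔP ≈ 0.00103 kPa

Hydraulic diameter D_h = 4A/P = 4·(0.322·0.186)/(2·(0.322+0.186)) = 0.2396/1.016 = 0.2358 m.
Re = ρVD_h/μ = 0.663·2.03·0.2358/1.13e-05 = 2.808e+04.
ε/D_h = 0.00014/0.2358 = 0.000594; Haaland gives 1/√f = -1.8 log₁₀[6.14e-05+0.000246] = 6.323, so f = 0.02501.
ΔP = f(L/D_h)(ρV²/2) = 0.02501·7.1/0.2358·1.366 = 1.029 Pa.
ΔP = 0.00103 kPa.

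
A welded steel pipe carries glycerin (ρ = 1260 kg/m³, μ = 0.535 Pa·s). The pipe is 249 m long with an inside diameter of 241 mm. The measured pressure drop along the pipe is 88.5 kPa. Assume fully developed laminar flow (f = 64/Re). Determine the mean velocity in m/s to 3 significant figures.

For laminar flow, f = 64/Re with Re = ρVD/μ, so Darcy-Weisbach reduces to ΔP = 32μLV/D². Solving for V: V = ΔP·D²/(32μL) = 8.85e+04·(0.241)²/(32·0.535·249) = 1.206 m/s.
Check: Re = ρVD/μ = 1260·1.206·0.241/0.535 = 684.4 < 2300, so the laminar assumption holds.

V ≈ 1.21 m/s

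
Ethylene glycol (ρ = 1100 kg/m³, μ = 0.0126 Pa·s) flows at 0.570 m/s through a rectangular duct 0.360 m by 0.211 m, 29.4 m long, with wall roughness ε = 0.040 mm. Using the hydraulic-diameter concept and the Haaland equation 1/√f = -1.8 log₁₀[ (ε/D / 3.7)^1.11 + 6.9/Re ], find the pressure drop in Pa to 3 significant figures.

ΔP ≈ 569 Pa

Hydraulic diameter D_h = 4A/P = 4·(0.36·0.211)/(2·(0.36+0.211)) = 0.3038/1.142 = 0.2661 m.
Re = ρVD_h/μ = 1100·0.57·0.2661/0.0126 = 1.324e+04.
ε/D_h = 4e-05/0.2661 = 0.00015; Haaland gives 1/√f = -1.8 log₁₀[1.34e-05+0.000521] = 5.89, so f = 0.02883.
ΔP = f(L/D_h)(ρV²/2) = 0.02883·29.4/0.2661·178.7 = 569.2 Pa.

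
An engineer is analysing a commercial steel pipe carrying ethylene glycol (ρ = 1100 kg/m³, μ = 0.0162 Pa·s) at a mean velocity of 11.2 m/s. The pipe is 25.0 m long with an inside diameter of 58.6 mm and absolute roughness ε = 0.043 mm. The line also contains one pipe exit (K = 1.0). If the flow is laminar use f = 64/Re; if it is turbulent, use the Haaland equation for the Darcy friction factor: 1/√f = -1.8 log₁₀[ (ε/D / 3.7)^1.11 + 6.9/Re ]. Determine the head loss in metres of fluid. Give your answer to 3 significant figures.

Reynolds number Re = ρVD/μ = 1100 · 11.2 · 0.0586 / 0.0162 = 4.456e+04.
Re > 4000 → turbulent. Relative roughness ε/D = 4.3e-05/0.0586 = 0.000734. Haaland: 1/√f = -1.8 log₁₀[(0.000734/3.7)^1.11 + 6.9/4.456e+04] = -1.8 log₁₀[7.76e-05 + 0.000155] = 6.541, so f = 0.02338.
Total minor-loss coefficient ΣK = 1·1 = 1.
ΔP = [f·L/D + ΣK]·(ρV²/2) = [0.02338·25/0.0586 + 1]·(1100·11.2²/2) = [9.973 + 1]·6.899e+04 = 7.57e+05 Pa.
Head loss h_f = ΔP/(ρg) = 7.57e+05/(1100·9.81) = 70.2 m.

h_f ≈ 70.2 m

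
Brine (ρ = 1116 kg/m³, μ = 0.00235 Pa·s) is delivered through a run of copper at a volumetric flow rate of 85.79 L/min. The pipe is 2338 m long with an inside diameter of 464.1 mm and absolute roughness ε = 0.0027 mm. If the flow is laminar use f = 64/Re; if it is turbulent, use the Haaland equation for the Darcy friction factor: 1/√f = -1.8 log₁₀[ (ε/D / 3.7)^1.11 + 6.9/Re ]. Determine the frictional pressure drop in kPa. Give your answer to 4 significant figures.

Q = 85.79 L/min = 85.79/60000 = 0.00143 m³/s.
Cross-sectional area A = πD²/4 = π(0.4641)²/4 = 0.1692 m²; mean velocity V = Q/A = 0.00143/0.1692 = 0.008452 m/s.
Reynolds number Re = ρVD/μ = 1116 · 0.008452 · 0.4641 / 0.00235 = 1863.
Re < 2300 → laminar flow, so f = 64/Re = 64/1863 = 0.03436 (the turbulent correlation is not needed).
Darcy-Weisbach: ΔP = f(L/D)(ρV²/2) = 0.03436·(2338/0.4641)·(1116·0.008452²/2) = 0.03436·5038·0.03986 = 6.899 Pa.
ΔP = 6.899 Pa = 0.006899 kPa.

ΔP ≈ 0.006899 kPa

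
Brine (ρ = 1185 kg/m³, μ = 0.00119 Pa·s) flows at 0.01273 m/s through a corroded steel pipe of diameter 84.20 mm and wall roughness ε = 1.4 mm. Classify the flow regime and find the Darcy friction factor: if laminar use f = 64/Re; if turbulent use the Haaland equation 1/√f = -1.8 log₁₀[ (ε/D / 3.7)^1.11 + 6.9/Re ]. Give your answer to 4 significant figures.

f ≈ 0.05996

Re = ρVD/μ = 1185·0.01273·0.0842/0.00119 = 1067.
Re < 2300 → laminar, so f = 64/Re = 0.05996 (roughness is irrelevant in laminar flow).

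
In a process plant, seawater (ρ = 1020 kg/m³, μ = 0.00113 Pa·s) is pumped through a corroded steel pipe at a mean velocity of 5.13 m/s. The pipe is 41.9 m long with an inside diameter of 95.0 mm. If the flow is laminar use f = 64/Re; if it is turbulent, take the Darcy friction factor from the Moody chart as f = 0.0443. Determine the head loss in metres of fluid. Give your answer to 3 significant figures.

Reynolds number Re = ρVD/μ = 1020 · 5.13 · 0.095 / 0.00113 = 4.399e+05.
Re > 4000 → turbulent; use the Moody-chart value f = 0.0443.
Darcy-Weisbach: ΔP = f(L/D)(ρV²/2) = 0.0443·(41.9/0.095)·(1020·5.13²/2) = 0.0443·441.1·1.342e+04 = 2.622e+05 Pa.
Head loss h_f = ΔP/(ρg) = 2.622e+05/(1020·9.81) = 26.2 m.

h_f ≈ 26.2 m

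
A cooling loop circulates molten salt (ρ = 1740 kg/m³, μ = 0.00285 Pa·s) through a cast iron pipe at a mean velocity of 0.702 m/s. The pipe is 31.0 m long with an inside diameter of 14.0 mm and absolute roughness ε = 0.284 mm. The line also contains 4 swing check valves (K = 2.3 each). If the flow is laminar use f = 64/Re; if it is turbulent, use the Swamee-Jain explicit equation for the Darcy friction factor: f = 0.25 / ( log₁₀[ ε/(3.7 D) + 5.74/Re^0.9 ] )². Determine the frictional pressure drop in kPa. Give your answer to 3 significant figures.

Reynolds number Re = ρVD/μ = 1740 · 0.702 · 0.014 / 0.00285 = 6000.
Re > 4000 → turbulent. Relative roughness ε/D = 0.000284/0.014 = 0.0203. Swamee-Jain: f = 0.25/(log₁₀[0.0203/3.7 + 5.74/6000^0.9])² = 0.25/(log₁₀[0.00548 + 0.00228])² = 0.25/(-2.11)² = 0.05616.
Total minor-loss coefficient ΣK = 4·2.3 = 9.2.
ΔP = [f·L/D + ΣK]·(ρV²/2) = [0.05616·31/0.014 + 9.2]·(1740·0.702²/2) = [124.4 + 9.2]·428.7 = 5.726e+04 Pa.
ΔP = 5.726e+04 Pa = 57.3 kPa.

ΔP ≈ 57.3 kPa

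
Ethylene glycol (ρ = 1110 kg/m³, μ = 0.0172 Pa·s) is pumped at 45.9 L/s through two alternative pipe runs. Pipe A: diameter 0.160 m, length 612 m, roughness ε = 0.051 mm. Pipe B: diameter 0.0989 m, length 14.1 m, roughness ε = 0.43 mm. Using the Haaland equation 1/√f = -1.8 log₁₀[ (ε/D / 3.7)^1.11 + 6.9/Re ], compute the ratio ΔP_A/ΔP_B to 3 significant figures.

ΔP_A/ΔP_B ≈ 3.15

Pipe A: V = Q/A = 0.0459/0.02011 = 2.283 m/s; Re = 2.357e+04; ε/D = 0.000319; Haaland → f = 0.02534; ΔP_A = f(L/D)(ρV²/2) = 2.803e+05 Pa.
Pipe B: V = Q/A = 0.0459/0.007682 = 5.975 m/s; Re = 3.813e+04; ε/D = 0.00435; Haaland → f = 0.03149; ΔP_B = f(L/D)(ρV²/2) = 8.896e+04 Pa.
ΔP_A/ΔP_B = 2.803e+05/8.896e+04 = 3.15.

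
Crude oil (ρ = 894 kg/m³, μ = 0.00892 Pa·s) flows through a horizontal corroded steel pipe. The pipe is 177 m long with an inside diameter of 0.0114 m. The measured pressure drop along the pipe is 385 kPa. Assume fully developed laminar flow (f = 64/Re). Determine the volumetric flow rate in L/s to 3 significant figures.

Q ≈ 0.101 L/s

For laminar flow, f = 64/Re with Re = ρVD/μ, so Darcy-Weisbach reduces to ΔP = 32μLV/D². Solving for V: V = ΔP·D²/(32μL) = 3.85e+05·(0.0114)²/(32·0.00892·177) = 0.9903 m/s.
Check: Re = ρVD/μ = 894·0.9903·0.0114/0.00892 = 1132 < 2300, so the laminar assumption holds.
Q = V·A = 0.9903·(π/4·0.0114²) = 0.0001011 m³/s = 0.101 L/s.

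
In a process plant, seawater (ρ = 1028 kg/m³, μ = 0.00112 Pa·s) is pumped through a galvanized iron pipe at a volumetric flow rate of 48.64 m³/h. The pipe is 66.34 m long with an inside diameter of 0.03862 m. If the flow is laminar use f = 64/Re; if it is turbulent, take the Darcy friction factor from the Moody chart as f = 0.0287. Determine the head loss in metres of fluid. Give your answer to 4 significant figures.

Q = 48.64 m³/h = 48.64/3600 = 0.01351 m³/s.
Cross-sectional area A = πD²/4 = π(0.03862)²/4 = 0.001171 m²; mean velocity V = Q/A = 0.01351/0.001171 = 11.53 m/s.
Reynolds number Re = ρVD/μ = 1028 · 11.53 · 0.03862 / 0.00112 = 4.089e+05.
Re > 4000 → turbulent; use the Moody-chart value f = 0.0287.
Darcy-Weisbach: ΔP = f(L/D)(ρV²/2) = 0.0287·(66.34/0.03862)·(1028·11.53²/2) = 0.0287·1718·6.838e+04 = 3.371e+06 Pa.
Head loss h_f = ΔP/(ρg) = 3.371e+06/(1028·9.81) = 334.3 m.

h_f ≈ 334.3 m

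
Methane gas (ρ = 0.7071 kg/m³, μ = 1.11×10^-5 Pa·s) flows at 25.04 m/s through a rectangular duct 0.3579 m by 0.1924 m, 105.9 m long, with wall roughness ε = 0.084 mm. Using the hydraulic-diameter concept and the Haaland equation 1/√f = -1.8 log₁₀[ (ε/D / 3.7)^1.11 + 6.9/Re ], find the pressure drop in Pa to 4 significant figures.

Hydraulic diameter D_h = 4A/P = 4·(0.3579·0.1924)/(2·(0.3579+0.1924)) = 0.2754/1.101 = 0.2503 m.
Re = ρVD_h/μ = 0.7071·25.04·0.2503/1.11e-05 = 3.992e+05.
ε/D_h = 8.4e-05/0.2503 = 0.000336; Haaland gives 1/√f = -1.8 log₁₀[3.26e-05+1.73e-05] = 7.744, so f = 0.01668.
ΔP = f(L/D_h)(ρV²/2) = 0.01668·105.9/0.2503·221.7 = 1564 Pa.

ΔP ≈ 1564 Pa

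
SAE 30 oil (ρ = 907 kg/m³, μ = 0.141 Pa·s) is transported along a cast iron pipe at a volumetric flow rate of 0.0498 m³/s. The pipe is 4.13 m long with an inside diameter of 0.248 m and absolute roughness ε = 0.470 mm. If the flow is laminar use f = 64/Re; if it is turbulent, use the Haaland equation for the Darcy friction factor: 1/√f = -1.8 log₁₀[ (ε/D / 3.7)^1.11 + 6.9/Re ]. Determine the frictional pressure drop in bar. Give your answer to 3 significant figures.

Cross-sectional area A = πD²/4 = π(0.248)²/4 = 0.04831 m²; mean velocity V = Q/A = 0.0498/0.04831 = 1.031 m/s.
Reynolds number Re = ρVD/μ = 907 · 1.031 · 0.248 / 0.141 = 1645.
Re < 2300 → laminar flow, so f = 64/Re = 64/1645 = 0.03891 (the turbulent correlation is not needed).
Darcy-Weisbach: ΔP = f(L/D)(ρV²/2) = 0.03891·(4.13/0.248)·(907·1.031²/2) = 0.03891·16.65·482 = 312.4 Pa.
ΔP = 312.4 Pa = 0.00312 bar.

ΔP ≈ 0.00312 bar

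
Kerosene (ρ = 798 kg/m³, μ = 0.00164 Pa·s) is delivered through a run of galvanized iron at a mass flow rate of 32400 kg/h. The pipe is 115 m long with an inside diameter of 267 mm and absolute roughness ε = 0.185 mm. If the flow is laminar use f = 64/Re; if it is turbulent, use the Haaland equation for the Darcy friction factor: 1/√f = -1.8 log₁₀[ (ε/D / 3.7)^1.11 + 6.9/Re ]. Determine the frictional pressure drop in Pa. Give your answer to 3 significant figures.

ṁ = 32400 kg/h = 32400/3600 = 9 kg/s.
A = πD²/4 = π(0.267)²/4 = 0.05599 m²; mean velocity V = ṁ/(ρA) = 9/(798 · 0.05599) = 0.2014 m/s.
Reynolds number Re = ρVD/μ = 798 · 0.2014 · 0.267 / 0.00164 = 2.617e+04.
Re > 4000 → turbulent. Relative roughness ε/D = 0.000185/0.267 = 0.000693. Haaland: 1/√f = -1.8 log₁₀[(0.000693/3.7)^1.11 + 6.9/2.617e+04] = -1.8 log₁₀[7.28e-05 + 0.000264] = 6.251, so f = 0.02559.
Darcy-Weisbach: ΔP = f(L/D)(ρV²/2) = 0.02559·(115/0.267)·(798·0.2014²/2) = 0.02559·430.7·16.19 = 178.4 Pa.

ΔP ≈ 178 Pa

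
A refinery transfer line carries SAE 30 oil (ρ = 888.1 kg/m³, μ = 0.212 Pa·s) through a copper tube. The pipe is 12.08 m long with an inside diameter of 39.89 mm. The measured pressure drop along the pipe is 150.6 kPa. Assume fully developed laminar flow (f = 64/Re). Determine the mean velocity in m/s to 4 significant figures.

V ≈ 2.924 m/s

For laminar flow, f = 64/Re with Re = ρVD/μ, so Darcy-Weisbach reduces to ΔP = 32μLV/D². Solving for V: V = ΔP·D²/(32μL) = 1.506e+05·(0.03989)²/(32·0.212·12.08) = 2.924 m/s.
Check: Re = ρVD/μ = 888.1·2.924·0.03989/0.212 = 488.6 < 2300, so the laminar assumption holds.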